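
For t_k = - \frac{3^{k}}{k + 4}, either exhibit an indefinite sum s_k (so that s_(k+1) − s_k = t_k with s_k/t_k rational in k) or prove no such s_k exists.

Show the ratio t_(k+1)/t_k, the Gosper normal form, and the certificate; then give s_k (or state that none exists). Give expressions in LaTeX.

none (Gosper's algorithm certifies no s_k)

Compute t_(k+1)/t_k: get 3*(k + 4)/(k + 5).
Take A(k)=3*k + 12, B(k)=k + 5, C(k)=1.
Key eq: (3*k + 12)·f(k+1) = (k + 4)·f(k) + (1).
deg f ≤ -1 (via 1,1,0).
d = -1 < 0 ⇒ no nonzero polynomial f; not summable.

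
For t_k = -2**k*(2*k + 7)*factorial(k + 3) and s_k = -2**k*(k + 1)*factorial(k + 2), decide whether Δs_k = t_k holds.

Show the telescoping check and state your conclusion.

Invalid: residual 2**(k + 1)*(2*k + 5)*factorial(k + 2) ≠ 0.

s_(k+1) = -2**(k + 1)*(k + 2)*factorial(k + 3)
s_(k+1) − s_k = -2**k*(2*k**2 + 9*k + 11)*factorial(k + 2)
(s_(k+1) − s_k) − t_k = 2**(k + 1)*(2*k + 5)*factorial(k + 2)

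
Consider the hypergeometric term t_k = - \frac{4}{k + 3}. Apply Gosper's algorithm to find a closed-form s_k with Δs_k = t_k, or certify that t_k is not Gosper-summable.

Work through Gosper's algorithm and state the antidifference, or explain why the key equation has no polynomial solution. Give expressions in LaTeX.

none — t_k is not Gosper-summable

r(k) = (k + 3)/(k + 4) after simplifying.
A = k + 3, B = k + 4, C = 1.
f must satisfy (k + 3)·f(k+1) − (k + 3)·f(k) = 1.
Degrees (1,1,0) ⇒ d ≤ 0.
f = c0 ⇒ A·f(k+1) − B(k−1)·f(k) − C = -1. The system {-1 = 0} is inconsistent; no antidifference.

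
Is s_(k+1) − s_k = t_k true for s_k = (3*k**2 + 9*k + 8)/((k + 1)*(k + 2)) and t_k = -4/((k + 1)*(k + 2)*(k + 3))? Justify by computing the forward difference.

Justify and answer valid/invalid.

s_(k+1) = (9*k + 3*(k + 1)**2 + 17)/((k + 2)*(k + 3))
s_(k+1) − s_k = -4/(k**3 + 6*k**2 + 11*k + 6)
(s_(k+1) − s_k) − t_k = 0

valid; difference matches t_k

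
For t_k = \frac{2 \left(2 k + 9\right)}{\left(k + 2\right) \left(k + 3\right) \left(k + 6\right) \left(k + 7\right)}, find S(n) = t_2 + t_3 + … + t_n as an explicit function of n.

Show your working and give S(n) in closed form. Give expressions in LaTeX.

S(n) = \frac{n^{2} + 10 n - 11}{16 \left(n^{2} + 10 n + 21\right)}

r(k) = (k + 2)*(k + 6)*(2*k + 11)/((k + 4)*(k + 8)*(2*k + 9)) after simplifying.
A = k + 2, B = k + 8, C = k**3 + 27*k**2/2 + 121*k/2 + 90.
f must satisfy (k + 2)·f(k+1) − (k + 7)·f(k) = k**3 + 27*k**2/2 + 121*k/2 + 90.
deg f ≤ 5 (via 1,1,3).
Coefficient equations give f(k) = k*(k + 3)*(k + 4)*(k + 5)*(k + 8)/24.
Get s_k = R·t_k = k*(k + 8)/(6*(k**2 + 8*k + 12)) with R(k) = B(k−1)f(k)/C(k) = k*(k + 3)*(k + 7)*(k + 8)/(12*(2*k + 9)).
Verify: 2*(2*k + 9)/(k**4 + 18*k**3 + 113*k**2 + 288*k + 252) matches t_k.
s_(n+1) = (n**2 + 10*n + 9)/(6*(n**2 + 10*n + 21)) and s_(2) = 5/48, so S(n) = (n**2 + 10*n - 11)/(16*(n**2 + 10*n + 21)).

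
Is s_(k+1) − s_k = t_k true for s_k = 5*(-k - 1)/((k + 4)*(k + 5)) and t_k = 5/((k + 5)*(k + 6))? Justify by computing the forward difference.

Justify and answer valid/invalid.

Invalid: residual -30/(k**3 + 15*k**2 + 74*k + 120) ≠ 0.

s_(k+1) = 5*(-k - 2)/((k + 5)*(k + 6))
s_(k+1) − s_k = 5*(k - 2)/(k**3 + 15*k**2 + 74*k + 120)
(s_(k+1) − s_k) − t_k = -30/(k**3 + 15*k**2 + 74*k + 120)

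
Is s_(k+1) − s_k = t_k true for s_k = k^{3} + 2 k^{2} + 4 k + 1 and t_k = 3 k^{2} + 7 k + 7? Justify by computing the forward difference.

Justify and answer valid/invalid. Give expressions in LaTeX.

s_(k+1) = k**3 + 5*k**2 + 11*k + 8
s_(k+1) − s_k = 3*k**2 + 7*k + 7
(s_(k+1) − s_k) − t_k = 0

Valid: the claim telescopes to t_k.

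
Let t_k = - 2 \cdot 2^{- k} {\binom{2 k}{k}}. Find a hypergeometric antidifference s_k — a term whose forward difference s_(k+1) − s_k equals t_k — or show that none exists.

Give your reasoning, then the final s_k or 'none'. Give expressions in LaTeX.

not Gosper-summable; s_k does not exist

Ratio r(k) = (2*k + 1)/(k + 1).
Take A(k)=2*k + 1, B(k)=k + 1, C(k)=1.
Need (2*k + 1)·f(k+1) − (k)·f(k) = 1.
deg f ≤ -1 (via 1,1,0).
Bound -1 < 0, so the key equation has no polynomial solution.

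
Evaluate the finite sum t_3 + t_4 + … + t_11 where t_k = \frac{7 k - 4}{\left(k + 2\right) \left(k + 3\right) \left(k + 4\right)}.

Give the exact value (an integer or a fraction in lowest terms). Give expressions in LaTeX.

The ratio is (k + 2)*(7*k + 3)/((k + 5)*(7*k - 4)).
Factor: A=k + 2; B=k + 5; C=k - 4/7.
Solve (k + 2)·f(k+1) − (k + 4)·f(k) = k - 4/7.
d = 2 from the (1,1,1) case.
Solving with deg f ≤ 2: f(k) = k*(5*k - 17)/42.
Get s_k = R·t_k = k*(5*k - 17)/(6*(k + 2)*(k + 3)) with R(k) = B(k−1)f(k)/C(k) = k*(k + 4)*(5*k - 17)/(6*(7*k - 4)).
Δs = (7*k - 4)/(k**3 + 9*k**2 + 26*k + 24), as required.
Σ_(k=3)^(11) t_k = s_(12) − s_(3) = 43/105 − (-1/30) = 31/70.

Σ = 31/70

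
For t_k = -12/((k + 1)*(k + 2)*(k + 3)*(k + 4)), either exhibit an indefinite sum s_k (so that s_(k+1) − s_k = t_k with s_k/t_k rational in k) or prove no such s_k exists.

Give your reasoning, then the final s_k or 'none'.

Ratio r(k) = (k + 1)/(k + 5).
Normal form (A,B,C) = (k + 1, k + 5, 1).
f must satisfy (k + 1)·f(k+1) − (k + 4)·f(k) = 1.
deg f ≤ 3 (via 1,1,0).
Solve for f: f(k) = k*(k**2 + 6*k + 11)/18 (degree 3 ≤ 3).
Get s_k = R·t_k = 2*k*(-k**2 - 6*k - 11)/(3*(k + 1)*(k + 2)*(k + 3)) with R(k) = B(k−1)f(k)/C(k) = k*(k + 4)*(k**2 + 6*k + 11)/18.
Verify: -12/(k**4 + 10*k**3 + 35*k**2 + 50*k + 24) matches t_k.

s_k = 2*k*(-k**2 - 6*k - 11)/(3*(k + 1)*(k + 2)*(k + 3))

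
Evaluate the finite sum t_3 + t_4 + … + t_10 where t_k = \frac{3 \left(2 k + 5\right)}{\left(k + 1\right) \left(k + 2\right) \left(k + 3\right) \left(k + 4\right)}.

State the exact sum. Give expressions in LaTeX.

Σ = 3/28

The ratio is (k + 1)*(2*k + 7)/((k + 5)*(2*k + 5)).
A = k + 1, B = k + 5, C = k + 5/2.
Set up (k + 1)·f(k+1) − (k + 4)·f(k) − (k + 5/2) = 0.
deg f ≤ 3 (via 1,1,1).
Coefficient equations give f(k) = k*(k + 2)*(k + 4)/6.
Get s_k = R·t_k = k*(k + 4)/(k**2 + 4*k + 3) with R(k) = B(k−1)f(k)/C(k) = k*(k + 2)*(k + 4)**2/(3*(2*k + 5)).
Check: Δs_k = 3*(2*k + 5)/(k**4 + 10*k**3 + 35*k**2 + 50*k + 24). ✓
Σ_(k=3)^(10) t_k = s_(11) − s_(3) = 55/56 − (7/8) = 3/28.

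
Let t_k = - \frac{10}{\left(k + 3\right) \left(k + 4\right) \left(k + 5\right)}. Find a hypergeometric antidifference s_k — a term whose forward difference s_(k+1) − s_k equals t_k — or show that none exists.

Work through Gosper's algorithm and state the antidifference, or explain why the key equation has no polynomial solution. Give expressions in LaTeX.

s_k = \frac{5 k \left(- k - 7\right)}{12 \left(k + 3\right) \left(k + 4\right)}

Step 1: r(k) = (k + 3)/(k + 6).
A = k + 3, B = k + 6, C = 1.
Need (k + 3)·f(k+1) − (k + 5)·f(k) = 1.
From deg A=1, deg B=1, deg C=0: d=2.
Solve for f: f(k) = k*(k + 7)/24 (degree 2 ≤ 2).
Get s_k = R·t_k = 5*k*(-k - 7)/(12*(k + 3)*(k + 4)) with R(k) = B(k−1)f(k)/C(k) = k*(k + 5)*(k + 7)/24.
Verify: -10/(k**3 + 12*k**2 + 47*k + 60) matches t_k.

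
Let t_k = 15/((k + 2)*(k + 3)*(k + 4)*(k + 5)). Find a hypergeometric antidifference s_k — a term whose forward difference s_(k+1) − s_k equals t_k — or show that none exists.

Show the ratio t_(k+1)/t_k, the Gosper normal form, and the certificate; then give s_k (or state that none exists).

t_(k+1)/t_k = (k + 2)/(k + 6).
Gosper form: A/B · C(k+1)/C(k) with A=k + 2, B=k + 6, C=1.
Key eq: (k + 2)·f(k+1) = (k + 5)·f(k) + (1).
Degrees (1,1,0) ⇒ d ≤ 3.
A polynomial solution: f(k) = k*(k**2 + 9*k + 26)/72.
So s_k = (B(k−1)f/C)·t_k = (k*(k + 5)*(k**2 + 9*k + 26)/72)·t_k = 5*k*(k**2 + 9*k + 26)/(24*(k + 2)*(k + 3)*(k + 4)).
Δs = 15/(k**4 + 14*k**3 + 71*k**2 + 154*k + 120), as required.

s_k = 5*k*(k**2 + 9*k + 26)/(24*(k + 2)*(k + 3)*(k + 4))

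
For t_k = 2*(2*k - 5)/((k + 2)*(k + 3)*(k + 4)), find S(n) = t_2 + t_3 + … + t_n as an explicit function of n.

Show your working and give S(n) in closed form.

S(n) = (7*n**2 - 31*n + 24)/(20*(n**2 + 7*n + 12))

r(k) = (k + 2)*(2*k - 3)/((k + 5)*(2*k - 5)) after simplifying.
Take A(k)=k + 2, B(k)=k + 5, C(k)=k - 5/2.
Need (k + 2)·f(k+1) − (k + 4)·f(k) = k - 5/2.
From deg A=1, deg B=1, deg C=1: d=2.
Match coefficients ⇒ f(k) = -k*(k + 29)/24.
So s_k = (B(k−1)f/C)·t_k = (-k*(k + 4)*(k + 29)/(12*(2*k - 5)))·t_k = k*(-k - 29)/(6*(k + 2)*(k + 3)).
s_(k+1) − s_k = 2*(2*k - 5)/(k**3 + 9*k**2 + 26*k + 24) = t_k.
Evaluate: s_(n+1) = (-n**2 - 31*n - 30)/(6*(n**2 + 7*n + 12)); subtract s_(2) = -31/60 ⇒ S(n) = (7*n**2 - 31*n + 24)/(20*(n**2 + 7*n + 12)).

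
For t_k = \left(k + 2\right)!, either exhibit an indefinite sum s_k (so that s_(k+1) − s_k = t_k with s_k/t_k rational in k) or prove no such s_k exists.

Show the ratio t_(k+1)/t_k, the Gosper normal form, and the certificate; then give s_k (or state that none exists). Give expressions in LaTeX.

no hypergeometric antidifference exists

Compute t_(k+1)/t_k: get k + 3.
So A=k + 3 and B=1, with C=1.
f must satisfy (k + 3)·f(k+1) − (1)·f(k) = 1.
From deg A=1, deg B=0, deg C=0: d=-1.
d = -1 < 0 ⇒ no nonzero polynomial f; not summable.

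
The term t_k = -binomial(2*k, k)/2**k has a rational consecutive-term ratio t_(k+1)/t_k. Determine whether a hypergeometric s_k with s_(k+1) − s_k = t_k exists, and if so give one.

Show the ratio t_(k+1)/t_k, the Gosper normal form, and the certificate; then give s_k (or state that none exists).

Step 1: r(k) = (2*k + 1)/(k + 1).
So A=2*k + 1 and B=k + 1, with C=1.
Set up (2*k + 1)·f(k+1) − (k)·f(k) − (1) = 0.
deg f ≤ -1 (via 1,1,0).
d = -1 < 0 ⇒ no nonzero polynomial f; not summable.

not Gosper-summable; s_k does not exist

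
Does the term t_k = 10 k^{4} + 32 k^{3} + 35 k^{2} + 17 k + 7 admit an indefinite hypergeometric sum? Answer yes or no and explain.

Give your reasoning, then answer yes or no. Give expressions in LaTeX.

Yes. s_k = k \left(2 k^{4} + 3 k^{3} - k^{2} - k + 4\right).

Compute t_(k+1)/t_k: get (10*k**4 + 72*k**3 + 191*k**2 + 223*k + 101)/(10*k**4 + 32*k**3 + 35*k**2 + 17*k + 7).
So A=1 and B=1, with C=k**4 + 16*k**3/5 + 7*k**2/2 + 17*k/10 + 7/10.
f must satisfy (1)·f(k+1) − (1)·f(k) = k**4 + 16*k**3/5 + 7*k**2/2 + 17*k/10 + 7/10.
Degrees (0,0,4) ⇒ d ≤ 5.
Solving with deg f ≤ 5: f(k) = k*(2*k**4 + 3*k**3 - k**2 - k + 4)/10.
Get s_k = R·t_k = k*(2*k**4 + 3*k**3 - k**2 - k + 4) with R(k) = B(k−1)f(k)/C(k) = k*(2*k**4 + 3*k**3 - k**2 - k + 4)/(10*k**4 + 32*k**3 + 35*k**2 + 17*k + 7).
Verify: 10*k**4 + 32*k**3 + 35*k**2 + 17*k + 7 matches t_k.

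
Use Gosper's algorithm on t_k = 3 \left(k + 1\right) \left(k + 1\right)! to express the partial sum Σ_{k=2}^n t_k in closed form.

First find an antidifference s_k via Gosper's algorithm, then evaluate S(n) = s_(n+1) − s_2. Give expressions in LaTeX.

S(n) = 3 \left(n + 2\right)! - 18

r(k) = (k + 2)**2/(k + 1) after simplifying.
Gosper form: A/B · C(k+1)/C(k) with A=k + 2, B=1, C=k + 1.
Key eq: (k + 2)·f(k+1) = (1)·f(k) + (k + 1).
d = 0 from the (1,0,1) case.
Solving with deg f ≤ 0: f(k) = 1.
R(k) = B(k−1)·f(k)/C(k) = 1/(k + 1); s_k = R·t_k = 3*factorial(k + 1).
Δs = 3*(k + 1)*factorial(k + 1), as required.
Telescope: S(n) = s_(n+1) − s_(2) = 3*factorial(n + 2) − (18) = 3*factorial(n + 2) - 18.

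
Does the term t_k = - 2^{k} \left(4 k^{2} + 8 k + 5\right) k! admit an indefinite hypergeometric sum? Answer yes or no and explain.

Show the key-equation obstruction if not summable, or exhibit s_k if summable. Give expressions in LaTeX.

Compute t_(k+1)/t_k: get 2*(4*k**3 + 20*k**2 + 33*k + 17)/(4*k**2 + 8*k + 5).
Normal form (A,B,C) = (2*k + 2, 1, k**2 + 2*k + 5/4).
Need (2*k + 2)·f(k+1) − (1)·f(k) = k**2 + 2*k + 5/4.
deg f ≤ 1 (via 1,0,2).
Coefficient equations give f(k) = (2*k + 1)/4.
Then R = B(k−1)f/C = (2*k + 1)/(4*k**2 + 8*k + 5), so s_k = R(k)·t_k = -2**k*(2*k + 1)*factorial(k).
Δs = -2**k*(4*k**2 + 8*k + 5)*factorial(k), as required.

Yes. s_k = - 2^{k} \left(2 k + 1\right) k!.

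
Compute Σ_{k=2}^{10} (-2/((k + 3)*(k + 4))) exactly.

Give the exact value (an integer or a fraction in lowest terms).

Step 1: r(k) = (k + 3)/(k + 5).
A = k + 3, B = k + 5, C = 1.
Key eq: (k + 3)·f(k+1) = (k + 4)·f(k) + (1).
deg f ≤ 1 (via 1,1,0).
Coefficient equations give f(k) = k/3.
Then R = B(k−1)f/C = k*(k + 4)/3, so s_k = R(k)·t_k = -2*k/(3*k + 9).
Δs = -2/(k**2 + 7*k + 12), as required.
Evaluate s at k=11 and k=2: -11/21 and -4/15; difference -9/35.

Σ = -9/35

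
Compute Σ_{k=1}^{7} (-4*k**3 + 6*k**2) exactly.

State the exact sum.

Ratio r(k) = (k + 1)**2*(2*k - 1)/(k**2*(2*k - 3)).
So A=1 and B=1, with C=k**3 - 3*k**2/2.
Set up (1)·f(k+1) − (1)·f(k) − (k**3 - 3*k**2/2) = 0.
Bound: deg f ≤ 4.
Solve for f: f(k) = k*(k - 1)*(k**2 - 3*k + 1)/4 (degree 4 ≤ 4).
So s_k = (B(k−1)f/C)·t_k = ((k - 1)*(k**2 - 3*k + 1)/(2*k*(2*k - 3)))·t_k = k*(-k**3 + 4*k**2 - 4*k + 1).
s_(k+1) − s_k = k**2*(6 - 4*k) = t_k.
Evaluate s at k=8 and k=1: -2296 and 0; difference -2296.

Σ = -2296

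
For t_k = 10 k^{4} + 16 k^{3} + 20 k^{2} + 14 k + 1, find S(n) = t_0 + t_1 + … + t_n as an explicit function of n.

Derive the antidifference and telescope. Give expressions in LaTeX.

S(n) = 2 n^{5} + 9 n^{4} + 18 n^{3} + 21 n^{2} + 11 n + 1

The ratio is (10*k**4 + 56*k**3 + 128*k**2 + 142*k + 61)/(10*k**4 + 16*k**3 + 20*k**2 + 14*k + 1).
A = 1, B = 1, C = k**4 + 8*k**3/5 + 2*k**2 + 7*k/5 + 1/10.
f must satisfy (1)·f(k+1) − (1)·f(k) = k**4 + 8*k**3/5 + 2*k**2 + 7*k/5 + 1/10.
deg f ≤ 5 (via 0,0,4).
Coefficient equations give f(k) = k*(2*k**4 - k**3 + 2*k**2 + k - 3)/10.
Then R = B(k−1)f/C = k*(2*k**4 - k**3 + 2*k**2 + k - 3)/(10*k**4 + 16*k**3 + 20*k**2 + 14*k + 1), so s_k = R(k)·t_k = k*(2*k**4 - k**3 + 2*k**2 + k - 3).
Check: Δs_k = 10*k**4 + 16*k**3 + 20*k**2 + 14*k + 1. ✓
s_(n+1) = 2*n**5 + 9*n**4 + 18*n**3 + 21*n**2 + 11*n + 1 and s_(0) = 0, so S(n) = 2*n**5 + 9*n**4 + 18*n**3 + 21*n**2 + 11*n + 1.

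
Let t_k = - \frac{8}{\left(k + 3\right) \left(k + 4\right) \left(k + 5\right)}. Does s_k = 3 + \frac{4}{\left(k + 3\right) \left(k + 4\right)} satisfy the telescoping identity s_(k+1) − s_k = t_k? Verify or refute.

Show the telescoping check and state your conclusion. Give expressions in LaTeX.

s_(k+1) = 3 + 4/((k + 4)*(k + 5))
s_(k+1) − s_k = -8/(k**3 + 12*k**2 + 47*k + 60)
(s_(k+1) − s_k) − t_k = 0

Valid — Δs_k = t_k.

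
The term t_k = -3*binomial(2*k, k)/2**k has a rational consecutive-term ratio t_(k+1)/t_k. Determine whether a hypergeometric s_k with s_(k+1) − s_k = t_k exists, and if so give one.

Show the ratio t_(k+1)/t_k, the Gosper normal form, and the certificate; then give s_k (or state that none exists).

Compute t_(k+1)/t_k: get (2*k + 1)/(k + 1).
Take A(k)=2*k + 1, B(k)=k + 1, C(k)=1.
Need (2*k + 1)·f(k+1) − (k)·f(k) = 1.
Degrees (1,1,0) ⇒ d ≤ -1.
deg f ≤ -1 is impossible — no certificate.

none — t_k is not Gosper-summable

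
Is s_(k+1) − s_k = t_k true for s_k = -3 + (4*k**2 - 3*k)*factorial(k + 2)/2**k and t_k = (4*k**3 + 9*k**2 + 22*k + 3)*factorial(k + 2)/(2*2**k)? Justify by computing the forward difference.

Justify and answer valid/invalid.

s_(k+1) = -2**(-k - 1)*(3*k - 4*(k + 1)**2 + 3)*factorial(k + 3) - 3
s_(k+1) − s_k = (4*k**3 + 9*k**2 + 22*k + 3)*factorial(k + 2)/(2*2**k)
(s_(k+1) − s_k) − t_k = 0

valid (s_(k+1) − s_k reduces to t_k)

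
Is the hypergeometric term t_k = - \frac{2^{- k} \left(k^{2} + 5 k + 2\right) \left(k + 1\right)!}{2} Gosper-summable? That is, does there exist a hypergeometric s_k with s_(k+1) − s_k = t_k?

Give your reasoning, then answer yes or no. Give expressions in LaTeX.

Yes. s_k = - 2^{- k} \left(k + 4\right) \left(k + 1\right)!.

Compute t_(k+1)/t_k: get (k + 2)*(5*k + (k + 1)**2 + 7)/(2*(k**2 + 5*k + 2)).
Take A(k)=k/2 + 1, B(k)=1, C(k)=k**2 + 5*k + 2.
Set up (k/2 + 1)·f(k+1) − (1)·f(k) − (k**2 + 5*k + 2) = 0.
Degrees (1,0,2) ⇒ d ≤ 1.
Solving with deg f ≤ 1: f(k) = 2*(k + 4).
Then R = B(k−1)f/C = 2*(k + 4)/(k**2 + 5*k + 2), so s_k = R(k)·t_k = -(k + 4)*factorial(k + 1)/2**k.
Verify: -(k**2 + 5*k + 2)*factorial(k + 1)/(2*2**k) matches t_k.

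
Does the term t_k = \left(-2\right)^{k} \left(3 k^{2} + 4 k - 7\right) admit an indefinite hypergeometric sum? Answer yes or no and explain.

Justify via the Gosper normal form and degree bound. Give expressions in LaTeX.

Yes. s_k = \left(-2\right)^{k} \left(3 - k^{2}\right).

Compute t_(k+1)/t_k: get 2*k*(-3*k - 10)/(3*k**2 + 4*k - 7).
Take A(k)=-2, B(k)=1, C(k)=k**2 + 4*k/3 - 7/3.
Set up (-2)·f(k+1) − (1)·f(k) − (k**2 + 4*k/3 - 7/3) = 0.
From deg A=0, deg B=0, deg C=2: d=2.
A polynomial solution: f(k) = -(k**2 - 3)/3.
Get s_k = R·t_k = (-2)**k*(3 - k**2) with R(k) = B(k−1)f(k)/C(k) = -(k**2 - 3)/((k - 1)*(3*k + 7)).
Check: Δs_k = (-2)**k*(3*k**2 + 4*k - 7). ✓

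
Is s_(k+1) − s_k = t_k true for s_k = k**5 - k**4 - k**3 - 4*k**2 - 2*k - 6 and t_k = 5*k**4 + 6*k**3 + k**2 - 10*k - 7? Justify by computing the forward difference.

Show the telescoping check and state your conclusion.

s_(k+1) = k**5 + 4*k**4 + 5*k**3 - 3*k**2 - 12*k - 13
s_(k+1) − s_k = 5*k**4 + 6*k**3 + k**2 - 10*k - 7
(s_(k+1) − s_k) − t_k = 0

valid; difference matches t_k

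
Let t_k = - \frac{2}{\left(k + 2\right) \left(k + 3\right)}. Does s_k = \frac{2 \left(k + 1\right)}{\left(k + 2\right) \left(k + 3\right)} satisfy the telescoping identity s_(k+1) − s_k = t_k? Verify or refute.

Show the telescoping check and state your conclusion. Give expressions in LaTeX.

Invalid: residual \frac{8}{k^{3} + 9 k^{2} + 26 k + 24} ≠ 0.

s_(k+1) = 2*(k + 2)/((k + 3)*(k + 4))
s_(k+1) − s_k = -2*k/(k**3 + 9*k**2 + 26*k + 24)
(s_(k+1) − s_k) − t_k = 8/(k**3 + 9*k**2 + 26*k + 24)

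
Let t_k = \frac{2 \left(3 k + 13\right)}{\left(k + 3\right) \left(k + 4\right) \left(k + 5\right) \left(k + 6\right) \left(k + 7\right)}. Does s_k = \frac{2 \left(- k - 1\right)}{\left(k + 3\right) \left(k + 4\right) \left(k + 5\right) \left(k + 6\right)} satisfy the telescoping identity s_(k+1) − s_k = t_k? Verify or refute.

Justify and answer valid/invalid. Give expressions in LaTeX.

s_(k+1) = 2*(-k - 2)/((k + 4)*(k + 5)*(k + 6)*(k + 7))
s_(k+1) − s_k = 2*(3*k + 1)/(k**5 + 25*k**4 + 245*k**3 + 1175*k**2 + 2754*k + 2520)
(s_(k+1) − s_k) − t_k = -24/(k**5 + 25*k**4 + 245*k**3 + 1175*k**2 + 2754*k + 2520)

Invalid: residual - \frac{24}{k^{5} + 25 k^{4} + 245 k^{3} + 1175 k^{2} + 2754 k + 2520} ≠ 0.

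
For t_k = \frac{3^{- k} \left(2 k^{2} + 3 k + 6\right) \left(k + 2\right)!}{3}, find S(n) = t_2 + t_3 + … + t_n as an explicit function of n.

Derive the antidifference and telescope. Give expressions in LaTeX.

Ratio r(k) = (k + 3)*(3*k + 2*(k + 1)**2 + 9)/(3*(2*k**2 + 3*k + 6)).
A = k/3 + 1, B = 1, C = k**2 + 3*k/2 + 3.
f must satisfy (k/3 + 1)·f(k+1) − (1)·f(k) = k**2 + 3*k/2 + 3.
d = 1 from the (1,0,2) case.
A polynomial solution: f(k) = 3*(2*k + 1)/2.
Get s_k = R·t_k = (2*k + 1)*factorial(k + 2)/3**k with R(k) = B(k−1)f(k)/C(k) = 3*(2*k + 1)/(2*k**2 + 3*k + 6).
Check: Δs_k = (2*k**2 + 3*k + 6)*factorial(k + 2)/(3*3**k). ✓
s_(n+1) = 3**(-n - 1)*(2*n + 3)*factorial(n + 3) and s_(2) = 40/3, so S(n) = -40/3 + 2*n*factorial(n + 3)/(3*3**n) + factorial(n + 3)/3**n.

S(n) = - \frac{40}{3} + \frac{2 \cdot 3^{- n} n \left(n + 3\right)!}{3} + 3^{- n} \left(n + 3\right)!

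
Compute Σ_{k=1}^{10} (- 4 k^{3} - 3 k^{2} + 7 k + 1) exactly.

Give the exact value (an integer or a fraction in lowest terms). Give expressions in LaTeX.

Step 1: r(k) = (4*k**3 + 15*k**2 + 11*k - 1)/(4*k**3 + 3*k**2 - 7*k - 1).
Gosper form: A/B · C(k+1)/C(k) with A=1, B=1, C=k**3 + 3*k**2/4 - 7*k/4 - 1/4.
f must satisfy (1)·f(k+1) − (1)·f(k) = k**3 + 3*k**2/4 - 7*k/4 - 1/4.
From deg A=0, deg B=0, deg C=3: d=4.
Match coefficients ⇒ f(k) = k*(k**3 - k**2 - 4*k + 3)/4.
Certificate R = B(k−1)f/C = k*(k**3 - k**2 - 4*k + 3)/(4*k**3 + 3*k**2 - 7*k - 1) gives s_k = k*(-k**3 + k**2 + 4*k - 3).
Verify: -4*k**3 - 3*k**2 + 7*k + 1 matches t_k.
Sum = s_(11) − s_(1); s_(11) = -12859, s_(1) = 1 ⇒ -12860.

Σ = -12860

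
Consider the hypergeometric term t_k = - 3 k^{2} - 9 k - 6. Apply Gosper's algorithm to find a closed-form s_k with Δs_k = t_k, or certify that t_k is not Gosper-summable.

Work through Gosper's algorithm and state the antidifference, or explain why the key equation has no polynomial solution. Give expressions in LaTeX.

t_(k+1)/t_k = (k + 3)/(k + 1).
Gosper form: A/B · C(k+1)/C(k) with A=1, B=1, C=k**2 + 3*k + 2.
Need (1)·f(k+1) − (1)·f(k) = k**2 + 3*k + 2.
Bound: deg f ≤ 3.
Match coefficients ⇒ f(k) = k*(k + 1)*(k + 2)/3.
Then R = B(k−1)f/C = k/3, so s_k = R(k)·t_k = k*(-k**2 - 3*k - 2).
s_(k+1) − s_k = -3*k**2 - 9*k - 6 = t_k.

s_k = k \left(- k^{2} - 3 k - 2\right)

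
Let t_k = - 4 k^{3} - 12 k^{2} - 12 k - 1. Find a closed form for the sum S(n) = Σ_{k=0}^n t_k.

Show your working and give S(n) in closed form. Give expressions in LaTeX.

Compute t_(k+1)/t_k: get (4*k**3 + 24*k**2 + 48*k + 29)/(4*k**3 + 12*k**2 + 12*k + 1).
Factor: A=1; B=1; C=k**3 + 3*k**2 + 3*k + 1/4.
Need (1)·f(k+1) − (1)·f(k) = k**3 + 3*k**2 + 3*k + 1/4.
Bound: deg f ≤ 4.
Coefficient equations give f(k) = k*(k**3 + 2*k**2 + k - 3)/4.
Get s_k = R·t_k = k*(-k**3 - 2*k**2 - k + 3) with R(k) = B(k−1)f(k)/C(k) = k*(k**3 + 2*k**2 + k - 3)/(4*k**3 + 12*k**2 + 12*k + 1).
Δs = -4*k**3 - 12*k**2 - 12*k - 1, as required.
Σ_(k=0)^n t_k = s_(n+1) − s_(0) = (-n**4 - 6*n**3 - 13*n**2 - 9*n - 1) − (0), i.e. -n**4 - 6*n**3 - 13*n**2 - 9*n - 1.

S(n) = - n^{4} - 6 n^{3} - 13 n^{2} - 9 n - 1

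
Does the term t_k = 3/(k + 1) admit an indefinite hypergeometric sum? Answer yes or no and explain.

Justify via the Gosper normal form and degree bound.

Step 1: r(k) = (k + 1)/(k + 2).
Take A(k)=k + 1, B(k)=k + 2, C(k)=1.
f must satisfy (k + 1)·f(k+1) − (k + 1)·f(k) = 1.
Bound: deg f ≤ 0.
Put f(k) = c0: A·f(k+1) − B(k−1)·f(k) − C = -1; need -1 = 0 — inconsistent ⇒ no f, not summable.

No; the coefficient equations for f are inconsistent.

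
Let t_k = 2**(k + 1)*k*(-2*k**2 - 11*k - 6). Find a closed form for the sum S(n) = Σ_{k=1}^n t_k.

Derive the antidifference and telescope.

Step 1: r(k) = 2*(2*k**3 + 17*k**2 + 34*k + 19)/(k*(2*k**2 + 11*k + 6)).
So A=2 and B=1, with C=k**3 + 11*k**2/2 + 3*k.
f must satisfy (2)·f(k+1) − (1)·f(k) = k**3 + 11*k**2/2 + 3*k.
Bound: deg f ≤ 3.
A polynomial solution: f(k) = (2*k**3 - k**2 - 2*k + 2)/2.
So s_k = (B(k−1)f/C)·t_k = ((2*k**3 - k**2 - 2*k + 2)/(k*(2*k**2 + 11*k + 6)))·t_k = 2**(k + 1)*(-2*k**3 + k**2 + 2*k - 2).
Δs = 2**(k + 1)*k*(-2*k**2 - 11*k - 6), as required.
Evaluate: s_(n+1) = 2**(n + 2)*(-2*n**3 - 5*n**2 - 2*n - 1); subtract s_(1) = -4 ⇒ S(n) = -8*2**n*n**3 - 20*2**n*n**2 - 8*2**n*n - 4*2**n + 4.

S(n) = -8*2**n*n**3 - 20*2**n*n**2 - 8*2**n*n - 4*2**n + 4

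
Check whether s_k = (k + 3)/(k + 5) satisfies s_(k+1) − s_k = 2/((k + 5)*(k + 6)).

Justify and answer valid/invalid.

s_(k+1) = (k + 4)/(k + 6)
s_(k+1) − s_k = 2/(k**2 + 11*k + 30)
(s_(k+1) − s_k) − t_k = 0

valid; difference matches t_k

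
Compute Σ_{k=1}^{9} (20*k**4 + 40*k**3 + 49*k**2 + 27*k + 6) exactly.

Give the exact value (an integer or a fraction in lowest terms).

Σ = 402894

Step 1: r(k) = (20*k**4 + 120*k**3 + 289*k**2 + 325*k + 142)/(20*k**4 + 40*k**3 + 49*k**2 + 27*k + 6).
Gosper form: A/B · C(k+1)/C(k) with A=1, B=1, C=k**4 + 2*k**3 + 49*k**2/20 + 27*k/20 + 3/10.
Solve (1)·f(k+1) − (1)·f(k) = k**4 + 2*k**3 + 49*k**2/20 + 27*k/20 + 3/10.
Degrees (0,0,4) ⇒ d ≤ 5.
Match coefficients ⇒ f(k) = k**2*(4*k**3 + 3*k - 1)/20.
Certificate R = B(k−1)f/C = k**2*(4*k**3 + 3*k - 1)/(20*k**4 + 40*k**3 + 49*k**2 + 27*k + 6) gives s_k = k**2*(4*k**3 + 3*k - 1).
Δs = 20*k**4 + 40*k**3 + 49*k**2 + 27*k + 6, as required.
Telescoping: Σ = s_(10) − s_(1) = 402900 − (6) = 402894.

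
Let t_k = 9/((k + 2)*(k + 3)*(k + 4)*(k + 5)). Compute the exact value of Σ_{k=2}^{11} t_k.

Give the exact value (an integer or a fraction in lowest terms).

Σ = 27/1120

t_(k+1)/t_k = (k + 2)/(k + 6).
Normal form (A,B,C) = (k + 2, k + 6, 1).
Need (k + 2)·f(k+1) − (k + 5)·f(k) = 1.
Bound: deg f ≤ 3.
Match coefficients ⇒ f(k) = k*(k**2 + 9*k + 26)/72.
Then R = B(k−1)f/C = k*(k + 5)*(k**2 + 9*k + 26)/72, so s_k = R(k)·t_k = k*(k**2 + 9*k + 26)/(8*(k + 2)*(k + 3)*(k + 4)).
Verify: 9/(k**4 + 14*k**3 + 71*k**2 + 154*k + 120) matches t_k.
Sum = s_(12) − s_(2); s_(12) = 139/1120, s_(2) = 1/10 ⇒ 27/1120.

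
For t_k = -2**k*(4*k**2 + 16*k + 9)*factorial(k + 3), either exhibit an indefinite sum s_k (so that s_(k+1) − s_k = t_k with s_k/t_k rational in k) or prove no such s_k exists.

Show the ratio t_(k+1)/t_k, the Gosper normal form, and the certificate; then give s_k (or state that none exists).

s_k = -2**k*(2*k - 1)*factorial(k + 3)

Compute t_(k+1)/t_k: get 2*(4*k**3 + 40*k**2 + 125*k + 116)/(4*k**2 + 16*k + 9).
Factor: A=2*k + 8; B=1; C=k**2 + 4*k + 9/4.
Solve (2*k + 8)·f(k+1) − (1)·f(k) = k**2 + 4*k + 9/4.
Bound: deg f ≤ 1.
A polynomial solution: f(k) = (2*k - 1)/4.
Then R = B(k−1)f/C = (2*k - 1)/(4*k**2 + 16*k + 9), so s_k = R(k)·t_k = -2**k*(2*k - 1)*factorial(k + 3).
s_(k+1) − s_k = -2**k*(4*k**2 + 16*k + 9)*factorial(k + 3) = t_k.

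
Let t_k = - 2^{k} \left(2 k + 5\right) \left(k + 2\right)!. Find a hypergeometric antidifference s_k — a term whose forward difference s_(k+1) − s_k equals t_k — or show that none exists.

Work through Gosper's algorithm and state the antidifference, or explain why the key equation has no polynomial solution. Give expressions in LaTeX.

The ratio is 2*(k + 3)*(2*k + 7)/(2*k + 5).
Take A(k)=2*k + 6, B(k)=1, C(k)=k + 5/2.
Key eq: (2*k + 6)·f(k+1) = (1)·f(k) + (k + 5/2).
Degrees (1,0,1) ⇒ d ≤ 0.
Coefficient equations give f(k) = 1/2.
So s_k = (B(k−1)f/C)·t_k = (1/(2*k + 5))·t_k = -2**k*factorial(k + 2).
Verify: -2**k*(2*k + 5)*factorial(k + 2) matches t_k.

s_k = - 2^{k} \left(k + 2\right)!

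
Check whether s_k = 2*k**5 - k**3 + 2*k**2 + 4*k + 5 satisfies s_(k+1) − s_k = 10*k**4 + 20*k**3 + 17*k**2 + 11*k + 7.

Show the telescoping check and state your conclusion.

s_(k+1) = 4*k + 2*(k + 1)**5 - (k + 1)**3 + 2*(k + 1)**2 + 9
s_(k+1) − s_k = 10*k**4 + 20*k**3 + 17*k**2 + 11*k + 7
(s_(k+1) − s_k) − t_k = 0

Valid: the claim telescopes to t_k.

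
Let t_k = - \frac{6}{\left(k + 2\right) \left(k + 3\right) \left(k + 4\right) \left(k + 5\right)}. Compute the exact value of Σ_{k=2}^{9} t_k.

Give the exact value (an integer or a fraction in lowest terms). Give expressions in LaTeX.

Σ = -43/2730

Step 1: r(k) = (k + 2)/(k + 6).
A = k + 2, B = k + 6, C = 1.
Need (k + 2)·f(k+1) − (k + 5)·f(k) = 1.
d = 3 from the (1,1,0) case.
Solve for f: f(k) = k*(k**2 + 9*k + 26)/72 (degree 3 ≤ 3).
Get s_k = R·t_k = k*(-k**2 - 9*k - 26)/(12*(k + 2)*(k + 3)*(k + 4)) with R(k) = B(k−1)f(k)/C(k) = k*(k + 5)*(k**2 + 9*k + 26)/72.
Verify: -6/(k**4 + 14*k**3 + 71*k**2 + 154*k + 120) matches t_k.
Telescoping: Σ = s_(10) − s_(2) = -15/182 − (-1/15) = -43/2730.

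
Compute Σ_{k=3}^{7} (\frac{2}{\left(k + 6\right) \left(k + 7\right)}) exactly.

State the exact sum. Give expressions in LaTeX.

r(k) = (k + 6)/(k + 8) after simplifying.
Gosper form: A/B · C(k+1)/C(k) with A=k + 6, B=k + 8, C=1.
Key eq: (k + 6)·f(k+1) = (k + 7)·f(k) + (1).
deg f ≤ 1 (via 1,1,0).
A polynomial solution: f(k) = k/6.
Then R = B(k−1)f/C = k*(k + 7)/6, so s_k = R(k)·t_k = k/(3*(k + 6)).
s_(k+1) − s_k = 2/(k**2 + 13*k + 42) = t_k.
Telescoping: Σ = s_(8) − s_(3) = 4/21 − (1/9) = 5/63.

Σ = 5/63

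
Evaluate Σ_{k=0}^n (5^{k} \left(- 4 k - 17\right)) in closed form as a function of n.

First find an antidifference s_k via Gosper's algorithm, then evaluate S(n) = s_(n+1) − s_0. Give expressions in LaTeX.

S(n) = - 5 \cdot 5^{n} n - 20 \cdot 5^{n} + 3

Ratio r(k) = 5*(4*k + 21)/(4*k + 17).
Normal form (A,B,C) = (5, 1, k + 17/4).
f must satisfy (5)·f(k+1) − (1)·f(k) = k + 17/4.
Degrees (0,0,1) ⇒ d ≤ 1.
Solving with deg f ≤ 1: f(k) = (k + 3)/4.
So s_k = (B(k−1)f/C)·t_k = ((k + 3)/(4*k + 17))·t_k = 5**k*(-k - 3).
Verify: 5**k*(-4*k - 17) matches t_k.
Σ_(k=0)^n t_k = s_(n+1) − s_(0) = (5**(n + 1)*(-n - 4)) − (-3), i.e. -5*5**n*n - 20*5**n + 3.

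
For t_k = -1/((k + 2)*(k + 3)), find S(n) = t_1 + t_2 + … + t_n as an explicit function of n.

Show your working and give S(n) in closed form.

Ratio r(k) = (k + 2)/(k + 4).
So A=k + 2 and B=k + 4, with C=1.
f must satisfy (k + 2)·f(k+1) − (k + 3)·f(k) = 1.
From deg A=1, deg B=1, deg C=0: d=1.
A polynomial solution: f(k) = k/2.
Get s_k = R·t_k = -k/(2*k + 4) with R(k) = B(k−1)f(k)/C(k) = k*(k + 3)/2.
Δs = -1/(k**2 + 5*k + 6), as required.
Σ_(k=1)^n t_k = s_(n+1) − s_(1) = ((-n - 1)/(2*(n + 3))) − (-1/6), i.e. -n/(3*n + 9).

S(n) = -n/(3*n + 9)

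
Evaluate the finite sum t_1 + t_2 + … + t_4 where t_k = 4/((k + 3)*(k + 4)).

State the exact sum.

Compute t_(k+1)/t_k: get (k + 3)/(k + 5).
Take A(k)=k + 3, B(k)=k + 5, C(k)=1.
Need (k + 3)·f(k+1) − (k + 4)·f(k) = 1.
deg f ≤ 1 (via 1,1,0).
Match coefficients ⇒ f(k) = k/3.
Certificate R = B(k−1)f/C = k*(k + 4)/3 gives s_k = 4*k/(3*(k + 3)).
Verify: 4/(k**2 + 7*k + 12) matches t_k.
Evaluate s at k=5 and k=1: 5/6 and 1/3; difference 1/2.

Σ = 1/2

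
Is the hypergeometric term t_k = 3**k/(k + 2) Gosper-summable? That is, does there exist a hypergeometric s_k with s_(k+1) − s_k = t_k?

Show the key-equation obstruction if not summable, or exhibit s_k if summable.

No — key equation has no polynomial f.

r(k) = 3*(k + 2)/(k + 3) after simplifying.
Factor: A=3*k + 6; B=k + 3; C=1.
f must satisfy (3*k + 6)·f(k+1) − (k + 2)·f(k) = 1.
deg f ≤ -1 (via 1,1,0).
Bound -1 < 0, so the key equation has no polynomial solution.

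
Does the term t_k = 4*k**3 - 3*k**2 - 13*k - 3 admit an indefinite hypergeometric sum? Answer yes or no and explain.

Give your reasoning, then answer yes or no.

t_(k+1)/t_k = (4*k**3 + 9*k**2 - 7*k - 15)/(4*k**3 - 3*k**2 - 13*k - 3).
Gosper form: A/B · C(k+1)/C(k) with A=1, B=1, C=k**3 - 3*k**2/4 - 13*k/4 - 3/4.
f must satisfy (1)·f(k+1) − (1)·f(k) = k**3 - 3*k**2/4 - 13*k/4 - 3/4.
deg f ≤ 4 (via 0,0,3).
Solve for f: f(k) = k*(k**3 - 3*k**2 - 4*k + 3)/4 (degree 4 ≤ 4).
Then R = B(k−1)f/C = k*(k**3 - 3*k**2 - 4*k + 3)/((4*k + 1)*(k**2 - k - 3)), so s_k = R(k)·t_k = k*(k**3 - 3*k**2 - 4*k + 3).
Δs = 4*k**3 - 3*k**2 - 13*k - 3, as required.

Yes. s_k = k*(k**3 - 3*k**2 - 4*k + 3).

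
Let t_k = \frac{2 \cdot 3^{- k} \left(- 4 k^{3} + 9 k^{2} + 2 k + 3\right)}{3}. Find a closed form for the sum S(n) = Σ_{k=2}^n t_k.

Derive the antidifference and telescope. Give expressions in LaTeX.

Step 1: r(k) = (4*k**3 + 3*k**2 - 8*k - 10)/(3*(4*k**3 - 9*k**2 - 2*k - 3)).
Factor: A=1/3; B=1; C=k**3 - 9*k**2/4 - k/2 - 3/4.
Set up (1/3)·f(k+1) − (1)·f(k) − (k**3 - 9*k**2/4 - k/2 - 3/4) = 0.
From deg A=0, deg B=0, deg C=3: d=3.
A polynomial solution: f(k) = -3*(k - 1)*(4*k**2 + k + 2)/8.
So s_k = (B(k−1)f/C)·t_k = (-3*(k - 1)*(4*k**2 + k + 2)/(2*(4*k**3 - 9*k**2 - 2*k - 3)))·t_k = (4*k**3 - 3*k**2 + k - 2)/3**k.
s_(k+1) − s_k = 2*(-4*k**3 + 9*k**2 + 2*k + 3)/(3*3**k) = t_k.
Σ_(k=2)^n t_k = s_(n+1) − s_(2) = (3**(-n - 1)*n*(4*n**2 + 9*n + 7)) − (20/9), i.e. 3**(-n - 2)*(-20*3**n + 12*n**3 + 27*n**2 + 21*n).

S(n) = 3^{- n - 2} \left(- 20 \cdot 3^{n} + 12 n^{3} + 27 n^{2} + 21 n\right)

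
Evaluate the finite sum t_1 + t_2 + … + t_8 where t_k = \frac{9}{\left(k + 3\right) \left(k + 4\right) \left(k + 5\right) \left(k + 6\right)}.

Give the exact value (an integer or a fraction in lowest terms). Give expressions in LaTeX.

Σ = 43/1820

Ratio r(k) = (k + 3)/(k + 7).
So A=k + 3 and B=k + 7, with C=1.
f must satisfy (k + 3)·f(k+1) − (k + 6)·f(k) = 1.
deg f ≤ 3 (via 1,1,0).
A polynomial solution: f(k) = k*(k**2 + 12*k + 47)/180.
Get s_k = R·t_k = k*(k**2 + 12*k + 47)/(20*(k + 3)*(k + 4)*(k + 5)) with R(k) = B(k−1)f(k)/C(k) = k*(k + 6)*(k**2 + 12*k + 47)/180.
Verify: 9/(k**4 + 18*k**3 + 119*k**2 + 342*k + 360) matches t_k.
Σ_(k=1)^(8) t_k = s_(9) − s_(1) = 177/3640 − (1/40) = 43/1820.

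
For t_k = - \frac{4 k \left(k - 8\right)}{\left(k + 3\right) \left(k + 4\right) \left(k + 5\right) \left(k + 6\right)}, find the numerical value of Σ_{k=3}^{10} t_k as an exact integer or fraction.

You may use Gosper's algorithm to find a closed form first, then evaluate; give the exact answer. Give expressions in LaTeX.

Σ = 3/70

t_(k+1)/t_k = (k - 7)*(k + 1)*(k + 3)/(k*(k - 8)*(k + 7)).
A = k + 3, B = k + 7, C = k**2 - 8*k.
Need (k + 3)·f(k+1) − (k + 6)·f(k) = k**2 - 8*k.
deg f ≤ 3 (via 1,1,2).
Match coefficients ⇒ f(k) = k*(k - 107)*(k - 1)/120.
So s_k = (B(k−1)f/C)·t_k = ((k - 107)*(k - 1)*(k + 6)/(120*(k - 8)))·t_k = -k*(k**2 - 108*k + 107)/(30*(k + 3)*(k + 4)*(k + 5)).
Check: Δs_k = 4*k*(8 - k)/(k**4 + 18*k**3 + 119*k**2 + 342*k + 360). ✓
Evaluate s at k=11 and k=3: 11/105 and 13/210; difference 3/70.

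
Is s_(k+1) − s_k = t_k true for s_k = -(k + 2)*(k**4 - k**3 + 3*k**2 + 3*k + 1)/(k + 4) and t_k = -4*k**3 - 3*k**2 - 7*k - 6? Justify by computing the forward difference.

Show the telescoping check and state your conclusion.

s_(k+1) = (-k**5 - 6*k**4 - 15*k**3 - 28*k**2 - 37*k - 21)/(k + 5)
s_(k+1) − s_k = (-4*k**5 - 33*k**4 - 74*k**3 - 97*k**2 - 132*k - 74)/(k**2 + 9*k + 20)
(s_(k+1) − s_k) − t_k = 2*(3*k**4 + 20*k**3 + 16*k**2 + 31*k + 23)/(k**2 + 9*k + 20)

Invalid: residual 2*(3*k**4 + 20*k**3 + 16*k**2 + 31*k + 23)/(k**2 + 9*k + 20) ≠ 0.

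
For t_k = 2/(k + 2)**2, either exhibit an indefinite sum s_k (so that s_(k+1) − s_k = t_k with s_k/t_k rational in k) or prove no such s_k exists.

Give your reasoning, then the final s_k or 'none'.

not Gosper-summable; s_k does not exist

The ratio is (k + 2)**2/(k + 3)**2.
Gosper form: A/B · C(k+1)/C(k) with A=k**2 + 4*k + 4, B=k**2 + 6*k + 9, C=1.
Key eq: (k**2 + 4*k + 4)·f(k+1) = (k**2 + 4*k + 4)·f(k) + (1).
d = 0 from the (2,2,0) case.
Write f(k) = c0. Then LHS − RHS = -1, requiring -1 = 0: contradictory. No certificate.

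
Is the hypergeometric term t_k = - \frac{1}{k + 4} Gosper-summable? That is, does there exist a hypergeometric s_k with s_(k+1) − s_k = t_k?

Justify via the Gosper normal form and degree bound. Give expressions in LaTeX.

No; the coefficient equations for f are inconsistent.

r(k) = (k + 4)/(k + 5) after simplifying.
A = k + 4, B = k + 5, C = 1.
Need (k + 4)·f(k+1) − (k + 4)·f(k) = 1.
Bound: deg f ≤ 0.
Write f(k) = c0. Then LHS − RHS = -1, requiring -1 = 0: contradictory. No certificate.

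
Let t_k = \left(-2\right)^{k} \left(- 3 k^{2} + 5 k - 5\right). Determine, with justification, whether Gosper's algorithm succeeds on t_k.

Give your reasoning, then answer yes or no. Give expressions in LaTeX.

Yes. s_k = \left(-2\right)^{k} \left(k^{2} - 3 k + 3\right).

Compute t_(k+1)/t_k: get 2*(5*k - 3*(k + 1)**2)/(3*k**2 - 5*k + 5).
So A=-2 and B=1, with C=k**2 - 5*k/3 + 5/3.
Set up (-2)·f(k+1) − (1)·f(k) − (k**2 - 5*k/3 + 5/3) = 0.
deg f ≤ 2 (via 0,0,2).
Coefficient equations give f(k) = -(k**2 - 3*k + 3)/3.
So s_k = (B(k−1)f/C)·t_k = (-(k**2 - 3*k + 3)/(3*k**2 - 5*k + 5))·t_k = (-2)**k*(k**2 - 3*k + 3).
Check: Δs_k = (-2)**k*(-3*k**2 + 5*k - 5). ✓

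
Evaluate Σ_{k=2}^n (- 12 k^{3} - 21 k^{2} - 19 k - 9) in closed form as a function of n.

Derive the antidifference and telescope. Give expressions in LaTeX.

S(n) = - 3 n^{4} - 13 n^{3} - 23 n^{2} - 22 n + 61

The ratio is (12*k**3 + 57*k**2 + 97*k + 61)/(12*k**3 + 21*k**2 + 19*k + 9).
Normal form (A,B,C) = (1, 1, k**3 + 7*k**2/4 + 19*k/12 + 3/4).
Solve (1)·f(k+1) − (1)·f(k) = k**3 + 7*k**2/4 + 19*k/12 + 3/4.
deg f ≤ 4 (via 0,0,3).
Coefficient equations give f(k) = k*(3*k**3 + k**2 + 2*k + 3)/12.
Then R = B(k−1)f/C = k*(3*k**3 + k**2 + 2*k + 3)/(12*k**3 + 21*k**2 + 19*k + 9), so s_k = R(k)·t_k = k*(-3*k**3 - k**2 - 2*k - 3).
Δs = -12*k**3 - 21*k**2 - 19*k - 9, as required.
s_(n+1) = -3*n**4 - 13*n**3 - 23*n**2 - 22*n - 9 and s_(2) = -70, so S(n) = -3*n**4 - 13*n**3 - 23*n**2 - 22*n + 61.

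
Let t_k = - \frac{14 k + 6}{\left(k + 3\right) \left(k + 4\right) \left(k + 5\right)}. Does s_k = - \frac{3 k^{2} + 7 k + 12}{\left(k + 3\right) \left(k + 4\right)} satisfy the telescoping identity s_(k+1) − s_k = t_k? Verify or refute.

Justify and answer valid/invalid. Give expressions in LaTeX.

s_(k+1) = (-7*k - 3*(k + 1)**2 - 19)/((k + 4)*(k + 5))
s_(k+1) − s_k = 2*(-7*k - 3)/(k**3 + 12*k**2 + 47*k + 60)
(s_(k+1) − s_k) − t_k = 0

valid; difference matches t_k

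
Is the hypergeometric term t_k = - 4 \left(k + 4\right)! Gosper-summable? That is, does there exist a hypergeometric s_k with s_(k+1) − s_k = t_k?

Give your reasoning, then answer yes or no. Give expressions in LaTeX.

No. Not Gosper-summable.

r(k) = k + 5 after simplifying.
Take A(k)=k + 5, B(k)=1, C(k)=1.
Need (k + 5)·f(k+1) − (1)·f(k) = 1.
Bound: deg f ≤ -1.
Negative degree bound (-1): no f exists, t_k not Gosper-summable.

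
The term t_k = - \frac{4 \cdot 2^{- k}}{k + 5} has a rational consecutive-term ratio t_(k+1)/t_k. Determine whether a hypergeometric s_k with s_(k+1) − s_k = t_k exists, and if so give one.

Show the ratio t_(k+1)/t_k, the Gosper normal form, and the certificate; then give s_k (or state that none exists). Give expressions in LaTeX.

no hypergeometric antidifference exists

The ratio is (k + 5)/(2*(k + 6)).
Normal form (A,B,C) = (k/2 + 5/2, k + 6, 1).
Need (k/2 + 5/2)·f(k+1) − (k + 5)·f(k) = 1.
Bound: deg f ≤ -1.
d = -1 < 0 ⇒ no nonzero polynomial f; not summable.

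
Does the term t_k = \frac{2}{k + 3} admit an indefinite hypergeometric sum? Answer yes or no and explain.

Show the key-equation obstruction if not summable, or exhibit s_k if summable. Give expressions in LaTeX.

The ratio is (k + 3)/(k + 4).
Gosper form: A/B · C(k+1)/C(k) with A=k + 3, B=k + 4, C=1.
Need (k + 3)·f(k+1) − (k + 3)·f(k) = 1.
Bound: deg f ≤ 0.
f = c0 ⇒ A·f(k+1) − B(k−1)·f(k) − C = -1. The system {-1 = 0} is inconsistent; no antidifference.

No — the linear system for f has no solution.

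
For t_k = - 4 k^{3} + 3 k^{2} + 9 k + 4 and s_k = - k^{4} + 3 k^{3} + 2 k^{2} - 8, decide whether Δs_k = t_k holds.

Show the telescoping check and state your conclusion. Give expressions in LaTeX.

Valid — Δs_k = t_k.

s_(k+1) = -k**4 - k**3 + 5*k**2 + 9*k - 4
s_(k+1) − s_k = -4*k**3 + 3*k**2 + 9*k + 4
(s_(k+1) − s_k) − t_k = 0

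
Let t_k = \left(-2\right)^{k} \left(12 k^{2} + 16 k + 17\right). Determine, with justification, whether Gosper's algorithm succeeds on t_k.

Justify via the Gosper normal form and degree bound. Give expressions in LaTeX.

Compute t_(k+1)/t_k: get 2*(-12*k**2 - 40*k - 45)/(12*k**2 + 16*k + 17).
Normal form (A,B,C) = (-2, 1, k**2 + 4*k/3 + 17/12).
Need (-2)·f(k+1) − (1)·f(k) = k**2 + 4*k/3 + 17/12.
Degrees (0,0,2) ⇒ d ≤ 2.
Coefficient equations give f(k) = -(4*k**2 + 3)/12.
So s_k = (B(k−1)f/C)·t_k = (-(4*k**2 + 3)/(12*k**2 + 16*k + 17))·t_k = (-2)**k*(-4*k**2 - 3).
Δs = (-2)**k*(12*k**2 + 16*k + 17), as required.

Yes. s_k = \left(-2\right)^{k} \left(- 4 k^{2} - 3\right).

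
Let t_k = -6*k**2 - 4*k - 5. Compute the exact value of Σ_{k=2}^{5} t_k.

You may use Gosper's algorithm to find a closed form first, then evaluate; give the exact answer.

The ratio is (6*k**2 + 16*k + 15)/(6*k**2 + 4*k + 5).
Gosper form: A/B · C(k+1)/C(k) with A=1, B=1, C=k**2 + 2*k/3 + 5/6.
f must satisfy (1)·f(k+1) − (1)·f(k) = k**2 + 2*k/3 + 5/6.
From deg A=0, deg B=0, deg C=2: d=3.
Coefficient equations give f(k) = k*(2*k**2 - k + 4)/6.
Certificate R = B(k−1)f/C = k*(2*k**2 - k + 4)/(6*k**2 + 4*k + 5) gives s_k = k*(-2*k**2 + k - 4).
s_(k+1) − s_k = -6*k**2 - 4*k - 5 = t_k.
Telescoping: Σ = s_(6) − s_(2) = -420 − (-20) = -400.

Σ = -400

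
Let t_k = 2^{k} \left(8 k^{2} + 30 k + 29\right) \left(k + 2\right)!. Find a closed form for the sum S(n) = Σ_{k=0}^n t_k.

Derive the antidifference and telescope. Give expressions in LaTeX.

The ratio is 2*(8*k**3 + 70*k**2 + 205*k + 201)/(8*k**2 + 30*k + 29).
Take A(k)=2*k + 6, B(k)=1, C(k)=k**2 + 15*k/4 + 29/8.
f must satisfy (2*k + 6)·f(k+1) − (1)·f(k) = k**2 + 15*k/4 + 29/8.
deg f ≤ 1 (via 1,0,2).
A polynomial solution: f(k) = (4*k + 1)/8.
R(k) = B(k−1)·f(k)/C(k) = (4*k + 1)/(8*k**2 + 30*k + 29); s_k = R·t_k = 2**k*(4*k + 1)*factorial(k + 2).
Check: Δs_k = 2**k*(8*k**2 + 30*k + 29)*factorial(k + 2). ✓
Σ_(k=0)^n t_k = s_(n+1) − s_(0) = (2**(n + 1)*(4*n + 5)*factorial(n + 3)) − (2), i.e. 8*2**n*n*factorial(n + 3) + 10*2**n*factorial(n + 3) - 2.

S(n) = 8 \cdot 2^{n} n \left(n + 3\right)! + 10 \cdot 2^{n} \left(n + 3\right)! - 2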